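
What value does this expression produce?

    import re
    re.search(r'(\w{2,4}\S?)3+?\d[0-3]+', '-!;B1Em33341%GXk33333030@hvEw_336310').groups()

('B1Em3',)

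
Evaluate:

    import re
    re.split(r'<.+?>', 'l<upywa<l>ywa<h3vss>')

With the lazy modifier that quantifier settles for the fewest repetitions that let the rest of the pattern succeed (the atoms after it are unaffected and can still be greedy).
Matches to split on: at [1:10] → '<upywa<l>'; at [13:20] → '<h3vss>'.
`split` removes every match and returns the 3 fragments in between.

['l', 'ywa', '']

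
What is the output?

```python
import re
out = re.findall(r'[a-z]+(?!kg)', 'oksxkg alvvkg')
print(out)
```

['oksxkg', 'alvvkg']

Because the assertion is negative and zero-width, positions next to the forbidden text are skipped.
Since nothing is captured, `findall` lists the 2 matched substrings directly.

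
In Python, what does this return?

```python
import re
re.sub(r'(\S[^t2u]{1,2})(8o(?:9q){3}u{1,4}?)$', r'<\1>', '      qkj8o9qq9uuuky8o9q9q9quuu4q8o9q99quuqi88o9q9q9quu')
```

'      qkj8o9qq9uuuky8o9q9q9quuu4q8o9q99quu<qi8>'

Pattern: a non-whitespace character, then 1 to 2 of any character except [t2u] (captured); then the literal '8o', then the literal '9q' repeated 3 times, then 1 to 4 of the literal 'u' (lazy) (captured); then anchored at the end.
Matches: at [42:55] → 'qi88o9q9q9quu'.
Each match is replaced using the text its own group 1 captured.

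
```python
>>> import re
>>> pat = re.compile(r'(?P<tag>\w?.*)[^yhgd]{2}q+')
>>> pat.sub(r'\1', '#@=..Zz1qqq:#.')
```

'#@=..Zz1:#.'

The pattern matches optionally a word character, then zero or more of any character (captured as 'tag'); then exactly 2 of any character except [yhgd], then one or more of the literal 'q'.
Each match is replaced using the text its own group 1 captured.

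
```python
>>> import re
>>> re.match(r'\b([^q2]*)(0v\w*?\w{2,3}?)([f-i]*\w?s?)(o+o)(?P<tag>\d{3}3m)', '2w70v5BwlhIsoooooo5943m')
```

With `match`, the pattern is implicitly anchored at the beginning.
Here position 0 doesn't satisfy it, so the call returns None.

None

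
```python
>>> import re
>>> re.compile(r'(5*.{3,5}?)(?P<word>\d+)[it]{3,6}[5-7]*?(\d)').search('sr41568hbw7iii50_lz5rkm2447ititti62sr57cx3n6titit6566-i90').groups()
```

('568hbw', '7', '5')

The match spans [4:15] → '568hbw7iii5'.
Captured: group 1 = '568hbw', group 2 = '7', group 3 = '5'.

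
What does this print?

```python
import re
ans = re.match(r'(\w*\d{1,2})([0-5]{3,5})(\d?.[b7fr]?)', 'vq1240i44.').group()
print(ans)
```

vq1240i

With `match`, the pattern is implicitly anchored at the beginning.
The match spans [0:7] → 'vq1240i'.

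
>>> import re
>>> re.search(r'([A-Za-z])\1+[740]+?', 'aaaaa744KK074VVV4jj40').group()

After group 1 captures some text, `\1` only succeeds where that same text appears again.
The match spans [0:6] → 'aaaaa7'.

'aaaaa7'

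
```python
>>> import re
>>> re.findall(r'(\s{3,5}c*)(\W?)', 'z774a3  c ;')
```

[]

This matches 3 to 5 of whitespace, then zero or more of a literal 'c' (captured); then optionally a non-word character (captured).
`findall` packs the 2 group values into a tuple for every match.
Nothing in the string satisfies the pattern, so the list is empty.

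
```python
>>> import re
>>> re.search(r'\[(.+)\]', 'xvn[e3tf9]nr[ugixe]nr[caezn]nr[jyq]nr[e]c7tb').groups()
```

('e3tf9]nr[ugixe]nr[caezn]nr[jyq]nr[e',)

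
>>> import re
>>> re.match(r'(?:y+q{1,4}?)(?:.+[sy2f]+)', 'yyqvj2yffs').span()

The pattern matches one or more of the literal 'y', then 1 to 4 of the literal 'q' (lazy) (non-capturing group); then one or more of any character, then one or more of one of [sy2f] (non-capturing group).
`match` is anchored at position 0; if the pattern doesn't fit there, it returns None.
The match spans [0:10] → 'yyqvj2yffs'.

(0, 10)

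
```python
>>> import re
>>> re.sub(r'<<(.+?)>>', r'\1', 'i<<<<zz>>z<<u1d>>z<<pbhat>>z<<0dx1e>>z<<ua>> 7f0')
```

With the lazy modifier that quantifier settles for the fewest repetitions that let the rest of the pattern succeed (the atoms after it are unaffected and can still be greedy).
Matches: at [1:9] → '<<<<zz>>'; at [10:17] → '<<u1d>>'; at [18:27] → '<<pbhat>>'; at [28:37] → '<<0dx1e>>'; at [38:44] → '<<ua>>'.
The replacement refers to a captured group, so each match is rewritten using its own captured text.

'i<<zzzu1dzpbhatz0dx1ezua 7f0'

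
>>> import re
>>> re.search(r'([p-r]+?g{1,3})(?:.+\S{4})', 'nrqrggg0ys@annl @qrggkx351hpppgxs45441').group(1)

'rqrggg'

The pattern matches one or more of a character in [p-r] (lazy), then 1 to 3 of the literal 'g' (captured); then one or more of any character, then exactly 4 of a non-whitespace character (non-capturing group).
`re.search` tries every starting position until one works.
The match spans [1:38] → 'rqrggg0ys@annl @qrggkx351hpppgxs45441'.
Captured: group 1 = 'rqrggg'.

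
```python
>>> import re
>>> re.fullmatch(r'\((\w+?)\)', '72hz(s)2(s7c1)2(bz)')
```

None

For `fullmatch`, every character of the input must be accounted for by the pattern.
Here the pattern can't cover the whole string, so the call returns None.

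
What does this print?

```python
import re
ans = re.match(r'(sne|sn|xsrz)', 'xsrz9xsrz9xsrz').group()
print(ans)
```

xsrz

With `match`, the pattern is implicitly anchored at the beginning.
The match spans [0:4] → 'xsrz'.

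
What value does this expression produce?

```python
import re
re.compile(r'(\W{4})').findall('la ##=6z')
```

This matches exactly 4 of a non-word character (captured).
Walking the string: at [2:6] match ' ##=', group 1 = ' ##='.
Because there's exactly one group, `findall` drops the full match and keeps group 1 from the one hit.

[' ##=']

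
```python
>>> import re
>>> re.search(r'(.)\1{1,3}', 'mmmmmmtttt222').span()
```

(0, 4)

The backreference `\1` re-matches whatever the first group consumed, character for character.
The match spans [0:4] → 'mmmm'.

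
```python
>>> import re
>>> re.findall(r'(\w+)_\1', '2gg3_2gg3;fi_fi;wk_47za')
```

The backreference `\1` re-matches whatever the first group consumed, character for character.
Matches: at [0:9] match '2gg3_2gg3', group 1 = '2gg3'; at [10:15] match 'fi_fi', group 1 = 'fi'.
With a single group, `findall` returns only what that group captured — 2 items.

['2gg3', 'fi']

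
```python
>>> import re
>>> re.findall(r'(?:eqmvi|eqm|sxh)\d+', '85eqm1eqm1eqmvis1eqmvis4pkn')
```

['eqm1', 'eqm1']

Scanning left to right: at [2:6] → 'eqm1'; at [6:10] → 'eqm1'.
`findall` yields the raw match text (2 of them) because the pattern has no groups.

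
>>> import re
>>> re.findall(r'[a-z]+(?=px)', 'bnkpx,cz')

Lookahead/lookbehind check context without consuming it, so the matched span excludes the asserted characters.
Since nothing is captured, `findall` lists the 1 matched substring directly.

['bnk']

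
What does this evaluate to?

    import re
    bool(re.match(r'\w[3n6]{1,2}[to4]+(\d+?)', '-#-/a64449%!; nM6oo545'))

False

`re.match` only tries the pattern at the start of the string.
Here position 0 doesn't satisfy it, so the call returns None, and `bool(None)` is False.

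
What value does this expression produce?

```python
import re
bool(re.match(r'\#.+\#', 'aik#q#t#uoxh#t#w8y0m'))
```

False

With `match`, the pattern is implicitly anchored at the beginning.
Here the string doesn't start with a match, so the call returns None, and `bool(None)` is False.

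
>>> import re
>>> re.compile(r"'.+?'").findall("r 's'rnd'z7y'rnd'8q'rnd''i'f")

["'s'", "'z7y'", "'8q'", "''i'"]

A `+?`/`*?`/`{m,n}?` starts at its minimum and grows only as far as needed for what follows to match.
No capturing groups, so `findall` returns the 4 full match strings.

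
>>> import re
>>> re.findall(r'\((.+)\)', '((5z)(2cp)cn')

['(5z)(2cp']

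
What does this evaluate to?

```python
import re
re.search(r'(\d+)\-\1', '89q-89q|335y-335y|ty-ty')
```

None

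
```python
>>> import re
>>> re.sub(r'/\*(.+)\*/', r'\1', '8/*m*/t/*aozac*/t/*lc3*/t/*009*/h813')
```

The replacement refers to a captured group, so each match is rewritten using its own captured text.

'8m*/t/*aozac*/t/*lc3*/t/*009h813'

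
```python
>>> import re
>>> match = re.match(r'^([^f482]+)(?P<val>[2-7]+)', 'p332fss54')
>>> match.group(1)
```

The match spans [0:4] → 'p332'.
Captured: group 1 = 'p33', group 2 = '2'.

'p33'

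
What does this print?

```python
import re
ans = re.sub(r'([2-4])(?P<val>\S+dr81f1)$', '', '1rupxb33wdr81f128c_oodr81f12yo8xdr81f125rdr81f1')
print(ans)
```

1rupxb

The pattern matches a character in [2-4] (captured); then one or more of a non-whitespace character, then the literal 'dr8', then the literal '1f1' (captured as 'val'); then anchored at the end.
Matches: at [6:47] → '33wdr81f128c_oodr81f12yo8xdr81f125rdr81f1'.
Each match is replaced by ''.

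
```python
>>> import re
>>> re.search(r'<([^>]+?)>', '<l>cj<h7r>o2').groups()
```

The match spans [0:3] → '<l>'.
Captured: group 1 = 'l'.

('l',)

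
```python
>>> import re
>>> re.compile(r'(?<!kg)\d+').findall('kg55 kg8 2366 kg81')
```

A negative assertion filters positions out without eating any characters.
Matches: at [3:4] → '5'; at [9:13] → '2366'; at [17:18] → '1'.
With no groups in the pattern, `findall` gives back each whole match — 3 here.

['5', '2366', '1']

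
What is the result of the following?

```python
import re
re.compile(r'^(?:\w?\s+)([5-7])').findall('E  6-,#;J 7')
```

['6']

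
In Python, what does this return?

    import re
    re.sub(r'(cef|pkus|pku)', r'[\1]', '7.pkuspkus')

'7.[pkus][pkus]'

Alternation isn't longest-match — the leftmost alternative that fits at this position is chosen.
Each match is replaced using the text its own group 1 captured.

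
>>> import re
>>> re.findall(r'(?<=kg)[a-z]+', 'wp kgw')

['w']

Lookahead/lookbehind check context without consuming it, so the matched span excludes the asserted characters.
Walking the string: at [5:6] → 'w'.
No capturing groups, so `findall` returns the 1 full match string.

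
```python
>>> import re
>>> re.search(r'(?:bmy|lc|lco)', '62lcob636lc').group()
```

`|` is ordered: at each position the engine commits to the first alternative that works.
The match spans [2:4] → 'lc'.

'lc'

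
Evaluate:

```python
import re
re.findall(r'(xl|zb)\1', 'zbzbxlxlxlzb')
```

['zb', 'xl']

The backreference `\1` re-matches whatever the first group consumed, character for character.
Because there's exactly one group, `findall` drops the full match and keeps group 1 from each hit.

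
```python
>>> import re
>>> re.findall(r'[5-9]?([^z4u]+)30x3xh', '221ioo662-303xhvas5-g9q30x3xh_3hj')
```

['221ioo662-303xhvas5-g9q']

Because there's exactly one group, `findall` drops the full match and keeps group 1 from the one hit.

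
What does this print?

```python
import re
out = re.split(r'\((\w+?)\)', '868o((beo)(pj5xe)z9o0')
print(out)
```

['868o(', 'beo', '', 'pj5xe', 'z9o0']

Matches to split on: at [5:10] → '(beo)'; at [10:17] → '(pj5xe)'.
`re.split` interleaves the captured-group text with the surrounding fragments.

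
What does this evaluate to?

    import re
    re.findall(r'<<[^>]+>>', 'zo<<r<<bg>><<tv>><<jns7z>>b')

['<<r<<bg>>', '<<tv>>', '<<jns7z>>']

Matches: at [2:11] → '<<r<<bg>>'; at [11:17] → '<<tv>>'; at [17:26] → '<<jns7z>>'.
With no groups in the pattern, `findall` gives back each whole match — 3 here.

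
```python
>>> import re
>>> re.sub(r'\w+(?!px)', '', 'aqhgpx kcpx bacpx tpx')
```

'   '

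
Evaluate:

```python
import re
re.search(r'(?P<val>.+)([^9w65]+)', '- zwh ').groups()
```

('- zwh', ' ')

Pattern: one or more of any character (captured as 'val'); then one or more of any character except [9w65] (captured).
`re.search` scans for the first position where the pattern succeeds.
The match spans [0:6] → '- zwh '.
Captured: group 1 = '- zwh', group 2 = ' '.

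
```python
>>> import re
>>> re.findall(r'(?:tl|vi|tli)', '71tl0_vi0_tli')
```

The regex engine tests alternatives in the order written; an earlier branch that matches wins even if a later one would match more.
Since nothing is captured, `findall` lists the 3 matched substrings directly.

['tl', 'vi', 'tl']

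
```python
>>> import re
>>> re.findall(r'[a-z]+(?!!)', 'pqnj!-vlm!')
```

['pqn', 'vl']

`(?!…)`/`(?<!…)` only lets a position through if the neighbouring text does NOT match; no characters are consumed.
Walking the string: at [0:3] → 'pqn'; at [6:8] → 'vl'.
Since nothing is captured, `findall` lists the 2 matched substrings directly.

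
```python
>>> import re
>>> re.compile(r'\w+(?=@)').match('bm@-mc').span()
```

(0, 2)

With `match`, the pattern is implicitly anchored at the beginning.
The match spans [0:2] → 'bm'.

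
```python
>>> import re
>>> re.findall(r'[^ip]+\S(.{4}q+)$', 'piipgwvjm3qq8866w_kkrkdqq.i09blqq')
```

['09blqq']

Pattern: one or more of any character except [ip], then a non-whitespace character; then exactly 4 of any character, then one or more of a literal 'q' (captured); then anchored at the end.
Walking the string: at [4:33] match 'gwvjm3qq8866w_kkrkdqq.i09blqq', group 1 = '09blqq'.
One capturing group, so `findall` returns just the captured substring from the one match — 1 in all.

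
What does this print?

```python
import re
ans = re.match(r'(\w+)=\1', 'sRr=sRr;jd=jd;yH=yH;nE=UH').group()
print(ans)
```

sRr=sRr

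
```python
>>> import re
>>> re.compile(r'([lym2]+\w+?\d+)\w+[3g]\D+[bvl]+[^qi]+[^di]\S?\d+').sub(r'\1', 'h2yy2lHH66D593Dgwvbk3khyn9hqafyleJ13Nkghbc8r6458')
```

'h2yy2lHH66'

Lazy quantifiers expand one character at a time until the remainder of the pattern can match.
`\1` in the replacement pulls in group 1's text for each match.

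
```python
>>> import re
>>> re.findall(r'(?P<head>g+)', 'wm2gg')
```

With a single group, `findall` returns only what that group captured — 1 item.

['gg']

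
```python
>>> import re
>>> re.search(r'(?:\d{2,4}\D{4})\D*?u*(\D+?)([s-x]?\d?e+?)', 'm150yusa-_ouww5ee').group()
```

Pattern: 2 to 4 of a digit, then exactly 4 of a non-digit (non-capturing group); then zero or more of a non-digit (lazy), then zero or more of a literal 'u'; then one or more of a non-digit (lazy) (captured); then optionally a character in [s-x], then optionally a digit, then one or more of the literal 'e' (lazy) (captured).
Unlike `match`, `search` isn't anchored — it looks for the pattern anywhere in the string.
The match spans [1:16] → '150yusa-_ouww5e'.
Captured: group 1 = '-_ouw', group 2 = 'w5e'.

'150yusa-_ouww5e'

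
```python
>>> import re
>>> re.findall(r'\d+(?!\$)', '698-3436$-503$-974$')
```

['698', '343', '50', '97']

A negative assertion filters positions out without eating any characters.
Since nothing is captured, `findall` lists the 4 matched substrings directly.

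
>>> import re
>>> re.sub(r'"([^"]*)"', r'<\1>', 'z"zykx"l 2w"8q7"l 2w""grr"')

'z<zykx>l 2w<8q7>l 2w<>grr"'

The replacement refers to a captured group, so each match is rewritten using its own captured text.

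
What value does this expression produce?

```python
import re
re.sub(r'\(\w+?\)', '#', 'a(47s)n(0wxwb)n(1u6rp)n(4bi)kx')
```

'a#n#n#n#kx'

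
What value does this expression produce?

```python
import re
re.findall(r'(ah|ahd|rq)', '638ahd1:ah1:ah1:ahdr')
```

['ah', 'ah', 'ah', 'ah']

`|` is ordered: at each position the engine commits to the first alternative that works.
Walking the string: at [3:5] match 'ah', group 1 = 'ah'; at [8:10] match 'ah', group 1 = 'ah'; at [12:14] match 'ah', group 1 = 'ah'; at [16:18] match 'ah', group 1 = 'ah'.
With a single group, `findall` returns only what that group captured — 4 items.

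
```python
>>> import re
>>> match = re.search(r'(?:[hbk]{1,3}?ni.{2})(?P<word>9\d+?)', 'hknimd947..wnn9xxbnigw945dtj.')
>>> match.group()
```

This matches 1 to 3 of one of [hbk] (lazy), then the literal 'ni', then exactly 2 of any character (non-capturing group); then the literal '9', then one or more of a digit (lazy) (captured as 'word').
Unlike `match`, `search` isn't anchored — it looks for the pattern anywhere in the string.
The match spans [0:8] → 'hknimd94'.
Captured: group 1 = '94'.

'hknimd94'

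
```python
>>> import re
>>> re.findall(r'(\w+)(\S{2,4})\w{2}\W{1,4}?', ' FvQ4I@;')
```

[('F', 'vQ')]

`findall` packs the 2 group values into a tuple for every match.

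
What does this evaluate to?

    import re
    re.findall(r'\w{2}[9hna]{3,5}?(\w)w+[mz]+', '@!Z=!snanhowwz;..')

['o']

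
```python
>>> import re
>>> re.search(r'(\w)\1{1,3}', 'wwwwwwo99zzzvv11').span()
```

(0, 4)

A backreference is literal: `\1` must see the identical characters the first group matched.
The match spans [0:4] → 'wwww'.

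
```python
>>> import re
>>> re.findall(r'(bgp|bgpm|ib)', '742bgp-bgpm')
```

The regex engine tests alternatives in the order written; an earlier branch that matches wins even if a later one would match more.
Walking the string: at [3:6] match 'bgp', group 1 = 'bgp'; at [7:10] match 'bgp', group 1 = 'bgp'.
One capturing group, so `findall` returns just the captured substring from each match — 2 in all.

['bgp', 'bgp']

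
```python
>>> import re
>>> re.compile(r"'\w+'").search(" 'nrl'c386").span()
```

`re.search` scans for the first position where the pattern succeeds.
The match spans [1:6] → "'nrl'".

(1, 6)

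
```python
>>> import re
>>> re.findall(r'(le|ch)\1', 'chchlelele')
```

['ch', 'le']

The backreference `\1` re-matches whatever the first group consumed, character for character.
Scanning left to right: at [0:4] match 'chch', group 1 = 'ch'; at [4:8] match 'lele', group 1 = 'le'.
`findall` collects group 1 from each match (2 total).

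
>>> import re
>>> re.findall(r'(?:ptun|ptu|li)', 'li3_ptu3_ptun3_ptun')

['li', 'ptu', 'ptun', 'ptun']

The regex engine tests alternatives in the order written; an earlier branch that matches wins even if a later one would match more.
Scanning left to right: at [0:2] → 'li'; at [4:7] → 'ptu'; at [9:13] → 'ptun'; at [15:19] → 'ptun'.
`findall` yields the raw match text (4 of them) because the pattern has no groups.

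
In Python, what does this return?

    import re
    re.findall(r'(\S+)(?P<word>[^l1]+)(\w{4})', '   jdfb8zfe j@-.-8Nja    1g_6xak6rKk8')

[('jdfb8zfe', ' j@-.-8Nja    ', '1g_6'), ('xak', '6', 'rKk8')]

With 3 capturing groups, `findall` returns a 3-tuple per match.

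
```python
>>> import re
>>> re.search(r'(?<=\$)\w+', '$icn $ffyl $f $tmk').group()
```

'icn'

Lookahead/lookbehind check context without consuming it, so the matched span excludes the asserted characters.
`re.search` scans for the first position where the pattern succeeds.
The match spans [1:4] → 'icn'.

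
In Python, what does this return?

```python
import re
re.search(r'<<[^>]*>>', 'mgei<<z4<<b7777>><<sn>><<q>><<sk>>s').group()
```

`re.search` scans for the first position where the pattern succeeds.
The match spans [4:17] → '<<z4<<b7777>>'.

'<<z4<<b7777>>'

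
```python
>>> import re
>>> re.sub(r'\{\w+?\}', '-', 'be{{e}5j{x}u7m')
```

'be{-5j-u7m'

Matches: at [3:6] → '{e}'; at [8:11] → '{x}'.
Every occurrence is swapped for '-'.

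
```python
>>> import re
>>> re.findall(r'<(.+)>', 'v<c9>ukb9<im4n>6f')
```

['c9>ukb9<im4n']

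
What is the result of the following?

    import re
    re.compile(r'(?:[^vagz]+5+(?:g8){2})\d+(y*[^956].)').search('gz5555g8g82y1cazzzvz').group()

'5555g8g82y1c'

The pattern matches one or more of any character except [vagz], then one or more of a literal '5', then the literal 'g8' repeated 2 times (non-capturing group); then one or more of a digit; then zero or more of a literal 'y', then any character except [956], then any character (captured).
The match spans [2:14] → '5555g8g82y1c'.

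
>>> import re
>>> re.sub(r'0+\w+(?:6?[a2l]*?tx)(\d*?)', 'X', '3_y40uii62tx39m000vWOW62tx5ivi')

Pattern: one or more of a literal '0'; then one or more of a word character; then optionally the literal '6', then zero or more of one of [a2l] (lazy), then the literal 'tx' (non-capturing group); then zero or more of a digit (lazy) (captured).
Each match is replaced by 'X'.

'3_y4X5ivi'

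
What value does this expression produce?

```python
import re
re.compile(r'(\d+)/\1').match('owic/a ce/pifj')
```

`match` is anchored at position 0; if the pattern doesn't fit there, it returns None.
Here the pattern fails at index 0, so the call returns None.

None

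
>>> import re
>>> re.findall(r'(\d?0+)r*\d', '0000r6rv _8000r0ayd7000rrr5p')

['0000', '8000', '7000']

The pattern matches optionally a digit, then one or more of the literal '0' (captured); then zero or more of a literal 'r', then a digit.
Walking the string: at [0:6] match '0000r6', group 1 = '0000'; at [10:16] match '8000r0', group 1 = '8000'; at [19:27] match '7000rrr5', group 1 = '7000'.
With a single group, `findall` returns only what that group captured — 3 items.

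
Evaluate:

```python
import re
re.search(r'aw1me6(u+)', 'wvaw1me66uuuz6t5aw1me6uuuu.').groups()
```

('uuuu',)

This matches the literal 'aw1', then the literal 'me6'; then one or more of a literal 'u' (captured).
`search` walks the string left to right and returns the first match it finds.
The match spans [16:26] → 'aw1me6uuuu'.
Captured: group 1 = 'uuuu'.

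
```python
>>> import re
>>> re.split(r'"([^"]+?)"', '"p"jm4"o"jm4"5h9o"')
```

['', 'p', 'jm4', 'o', 'jm4', '5h9o', '']

Matches to split on: at [0:3] → '"p"'; at [6:9] → '"o"'; at [12:18] → '"5h9o"'.
The group in the pattern means `split` returns the separators' captures alongside the pieces.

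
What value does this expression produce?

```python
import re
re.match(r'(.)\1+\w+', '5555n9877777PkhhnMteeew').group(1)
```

The backreference `\1` re-matches whatever the first group consumed, character for character.
`re.match` only tries the pattern at the start of the string.
The match spans [0:23] → '5555n9877777PkhhnMteeew'.
Captured: group 1 = '5'.

'5'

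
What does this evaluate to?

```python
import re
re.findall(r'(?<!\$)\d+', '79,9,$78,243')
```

The negative lookahead/lookbehind blocks any match where the forbidden context is present.
Since nothing is captured, `findall` lists the 4 matched substrings directly.

['79', '9', '8', '243']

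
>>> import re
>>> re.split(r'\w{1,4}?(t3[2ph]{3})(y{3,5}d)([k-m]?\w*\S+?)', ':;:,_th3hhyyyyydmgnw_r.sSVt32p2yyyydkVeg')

[':;:,_th3hhyyyyydmgnw_r.', 't32p2', 'yyyyd', 'kVeg', '']

`re.split` interleaves the captured-group text with the surrounding fragments.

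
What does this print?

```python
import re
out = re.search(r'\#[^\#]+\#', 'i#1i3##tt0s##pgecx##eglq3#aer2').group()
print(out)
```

#1i3#

The match spans [1:6] → '#1i3#'.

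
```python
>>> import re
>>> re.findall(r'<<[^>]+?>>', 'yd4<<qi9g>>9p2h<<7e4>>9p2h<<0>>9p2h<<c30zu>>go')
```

['<<qi9g>>', '<<7e4>>', '<<0>>', '<<c30zu>>']

Since nothing is captured, `findall` lists the 4 matched substrings directly.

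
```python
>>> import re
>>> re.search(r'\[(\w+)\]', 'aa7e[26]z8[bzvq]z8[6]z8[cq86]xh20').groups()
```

('26',)

`re.search` scans for the first position where the pattern succeeds.
The match spans [4:8] → '[26]'.
Captured: group 1 = '26'.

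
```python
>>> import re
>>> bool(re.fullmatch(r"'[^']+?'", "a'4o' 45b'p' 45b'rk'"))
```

`fullmatch` succeeds only if the pattern covers the string from start to end.
Here the pattern can't cover the whole string, so the call returns None, and `bool(None)` is False.

False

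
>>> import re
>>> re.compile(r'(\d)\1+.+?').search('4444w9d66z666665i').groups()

The match spans [0:5] → '4444w'.
Captured: group 1 = '4'.

('4',)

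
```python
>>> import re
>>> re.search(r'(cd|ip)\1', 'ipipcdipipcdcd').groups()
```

('ip',)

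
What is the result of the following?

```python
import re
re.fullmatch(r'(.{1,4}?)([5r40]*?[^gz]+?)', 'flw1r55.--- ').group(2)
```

'lw1r55.--- '

This matches 1 to 4 of any character (lazy) (captured); then zero or more of one of [5r40] (lazy), then one or more of any character except [gz] (lazy) (captured).
`re.fullmatch` requires the pattern to consume the entire string.
The match spans [0:12] → 'flw1r55.--- '.
Captured: group 1 = 'f', group 2 = 'lw1r55.--- '.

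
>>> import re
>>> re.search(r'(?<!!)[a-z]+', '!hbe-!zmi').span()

(2, 4)

The negative lookaround is zero-width — it rules out positions where the adjacent text would match, without consuming anything.
`re.search` scans for the first position where the pattern succeeds.
The match spans [2:4] → 'be'.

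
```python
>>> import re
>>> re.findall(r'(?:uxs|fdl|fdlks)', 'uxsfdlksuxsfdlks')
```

['uxs', 'fdl', 'uxs', 'fdl']

Alternation tries branches left to right and keeps the first one that lets the overall match succeed at that position.
Walking the string: at [0:3] → 'uxs'; at [3:6] → 'fdl'; at [8:11] → 'uxs'; at [11:14] → 'fdl'.
`findall` yields the raw match text (4 of them) because the pattern has no groups.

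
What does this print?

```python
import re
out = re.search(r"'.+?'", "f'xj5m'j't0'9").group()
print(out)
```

'xj5m'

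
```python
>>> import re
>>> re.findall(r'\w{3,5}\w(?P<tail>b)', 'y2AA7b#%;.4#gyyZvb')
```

With a single group, `findall` returns only what that group captured — 2 items.

['b', 'b']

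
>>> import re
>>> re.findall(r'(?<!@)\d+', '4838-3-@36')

['4838', '3', '6']

Because the assertion is negative and zero-width, positions next to the forbidden text are skipped.
`findall` yields the raw match text (3 of them) because the pattern has no groups.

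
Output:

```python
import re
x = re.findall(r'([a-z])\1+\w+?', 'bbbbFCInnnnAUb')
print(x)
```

['b', 'n']

`\1` has to match the exact text group 1 already captured.
Matches: at [0:5] match 'bbbbF', group 1 = 'b'; at [7:12] match 'nnnnA', group 1 = 'n'.
Because there's exactly one group, `findall` drops the full match and keeps group 1 from each hit.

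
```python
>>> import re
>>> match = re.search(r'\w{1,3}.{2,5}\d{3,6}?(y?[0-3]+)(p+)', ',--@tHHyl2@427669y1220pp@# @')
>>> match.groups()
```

The pattern matches 1 to 3 of a word character, then 2 to 5 of any character; then 3 to 6 of a digit (lazy); then optionally the literal 'y', then one or more of a character in [0-3] (captured); then one or more of a literal 'p' (captured).
Unlike `match`, `search` isn't anchored — it looks for the pattern anywhere in the string.
The match spans [4:24] → 'tHHyl2@427669y1220pp'.
Captured: group 1 = 'y1220', group 2 = 'pp'.

('y1220', 'pp')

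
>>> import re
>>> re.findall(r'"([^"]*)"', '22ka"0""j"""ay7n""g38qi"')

['0', 'j', '', '']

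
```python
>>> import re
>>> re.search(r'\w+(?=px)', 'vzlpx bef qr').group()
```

The lookaround is zero-width — it requires the adjacent text to match without consuming it, so the asserted text isn't part of the match.
`re.search` tries every starting position until one works.
The match spans [0:3] → 'vzl'.

'vzl'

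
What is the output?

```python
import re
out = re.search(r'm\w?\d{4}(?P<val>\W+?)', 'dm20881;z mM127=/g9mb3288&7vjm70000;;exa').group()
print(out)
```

m20881;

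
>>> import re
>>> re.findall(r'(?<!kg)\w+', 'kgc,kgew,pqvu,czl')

['kgc', 'kgew', 'pqvu', 'czl']

`(?!…)`/`(?<!…)` only lets a position through if the neighbouring text does NOT match; no characters are consumed.
Matches: at [0:3] → 'kgc'; at [4:8] → 'kgew'; at [9:13] → 'pqvu'; at [14:17] → 'czl'.
With no groups in the pattern, `findall` gives back each whole match — 4 here.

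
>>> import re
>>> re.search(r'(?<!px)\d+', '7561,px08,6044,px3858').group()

`(?!…)`/`(?<!…)` only lets a position through if the neighbouring text does NOT match; no characters are consumed.
The match spans [0:4] → '7561'.

'7561'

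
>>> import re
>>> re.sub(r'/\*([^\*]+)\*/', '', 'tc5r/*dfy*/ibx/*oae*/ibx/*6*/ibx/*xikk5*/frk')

Matches: at [4:11] → '/*dfy*/'; at [14:21] → '/*oae*/'; at [24:29] → '/*6*/'; at [32:41] → '/*xikk5*/'.
Every occurrence is swapped for ''.

'tc5ribxibxibxfrk'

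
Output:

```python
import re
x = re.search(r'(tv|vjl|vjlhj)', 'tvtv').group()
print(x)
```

tv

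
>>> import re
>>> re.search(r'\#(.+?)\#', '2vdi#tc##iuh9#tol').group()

The match spans [4:8] → '#tc#'.

'#tc#'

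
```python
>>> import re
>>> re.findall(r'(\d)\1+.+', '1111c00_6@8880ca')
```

After group 1 captures some text, `\1` only succeeds where that same text appears again.
Scanning left to right: at [0:16] match '1111c00_6@8880ca', group 1 = '1'.
With a single group, `findall` returns only what that group captured — 1 item.

['1']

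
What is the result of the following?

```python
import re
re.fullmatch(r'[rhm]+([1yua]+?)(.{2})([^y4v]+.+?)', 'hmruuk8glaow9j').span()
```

The pattern matches one or more of one of [rhm]; then one or more of one of [1yua] (lazy) (captured); then exactly 2 of any character (captured); then one or more of any character except [y4v], then one or more of any character (lazy) (captured).
`fullmatch` succeeds only if the pattern covers the string from start to end.
The match spans [0:14] → 'hmruuk8glaow9j'.
Captured: group 1 = 'u', group 2 = 'uk', group 3 = '8glaow9j'.

(0, 14)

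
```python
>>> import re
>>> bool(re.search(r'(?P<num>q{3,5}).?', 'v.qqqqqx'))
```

Pattern: 3 to 5 of a literal 'q' (captured as 'num'); then optionally any character.
Unlike `match`, `search` isn't anchored — it looks for the pattern anywhere in the string.
The match spans [2:8] → 'qqqqqx'.
Captured: group 1 = 'qqqqq'.

True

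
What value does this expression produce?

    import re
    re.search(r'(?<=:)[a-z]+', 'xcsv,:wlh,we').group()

The positive lookaround only admits positions where the adjacent text matches; those characters stay outside the span.
The match spans [6:9] → 'wlh'.

'wlh'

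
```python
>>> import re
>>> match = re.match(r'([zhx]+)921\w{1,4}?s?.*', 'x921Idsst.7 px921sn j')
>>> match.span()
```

(0, 21)

`re.match` only tries the pattern at the start of the string.
The match spans [0:21] → 'x921Idsst.7 px921sn j'.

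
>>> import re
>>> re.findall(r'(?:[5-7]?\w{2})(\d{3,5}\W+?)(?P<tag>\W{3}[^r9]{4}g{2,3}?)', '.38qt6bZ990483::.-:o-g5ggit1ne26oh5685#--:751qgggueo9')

[('90483::', '.-:o-g5gg'), ('5685#', '--:751qgg')]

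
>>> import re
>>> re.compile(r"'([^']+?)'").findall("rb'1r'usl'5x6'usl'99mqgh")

With a single group, `findall` returns only what that group captured — 2 items.

['1r', '5x6']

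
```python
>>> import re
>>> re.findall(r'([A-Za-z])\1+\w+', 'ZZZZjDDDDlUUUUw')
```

['Z']

`\1` has to match the exact text group 1 already captured.
Matches: at [0:15] match 'ZZZZjDDDDlUUUUw', group 1 = 'Z'.
`findall` collects group 1 from the one match (1 total).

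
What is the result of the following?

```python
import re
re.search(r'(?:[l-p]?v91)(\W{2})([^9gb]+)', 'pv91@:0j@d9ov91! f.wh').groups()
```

This matches optionally a character in [l-p], then the literal 'v91' (non-capturing group); then exactly 2 of a non-word character (captured); then one or more of any character except [9gb] (captured).
`re.search` scans for the first position where the pattern succeeds.
The match spans [0:10] → 'pv91@:0j@d'.
Captured: group 1 = '@:', group 2 = '0j@d'.

('@:', '0j@d')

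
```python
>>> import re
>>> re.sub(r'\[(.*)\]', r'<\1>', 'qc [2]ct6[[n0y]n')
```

'qc <2]ct6[[n0y>n'

Matches: at [3:15] → '[2]ct6[[n0y]'.
`\1` in the replacement pulls in group 1's text for each match.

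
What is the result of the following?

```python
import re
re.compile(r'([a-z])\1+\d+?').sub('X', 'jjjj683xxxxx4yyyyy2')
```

`\1` has to match the exact text group 1 already captured.
Each match is replaced by 'X'.

'X83XX'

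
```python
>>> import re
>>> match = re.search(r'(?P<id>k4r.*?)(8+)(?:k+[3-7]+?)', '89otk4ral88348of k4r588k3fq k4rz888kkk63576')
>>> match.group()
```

'k4ral88348of k4r588k3'

A non-greedy quantifier consumes as few characters as it can — just enough that the remainder of the pattern still matches from where it stops; whatever follows it matches normally.
The match spans [4:25] → 'k4ral88348of k4r588k3'.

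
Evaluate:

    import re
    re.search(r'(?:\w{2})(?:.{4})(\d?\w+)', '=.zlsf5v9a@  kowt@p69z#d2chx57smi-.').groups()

The match spans [2:10] → 'zlsf5v9a'.
Captured: group 1 = '9a'.

('9a',)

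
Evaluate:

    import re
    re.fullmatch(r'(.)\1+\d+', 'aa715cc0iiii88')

A backreference is literal: `\1` must see the identical characters the first group matched.
`re.fullmatch` is like wrapping the pattern in `^…$` (in single-line mode).
Here the string isn't matched end-to-end, so the call returns None.

None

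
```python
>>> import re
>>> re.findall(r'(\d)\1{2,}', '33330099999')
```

The backreference `\1` re-matches whatever the first group consumed, character for character.
Matches: at [0:4] match '3333', group 1 = '3'; at [6:11] match '99999', group 1 = '9'.
`findall` collects group 1 from each match (2 total).

['3', '9']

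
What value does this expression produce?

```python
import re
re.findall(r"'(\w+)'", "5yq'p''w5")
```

['p']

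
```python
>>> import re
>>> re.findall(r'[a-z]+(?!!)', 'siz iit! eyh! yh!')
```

['siz', 'ii', 'ey', 'y']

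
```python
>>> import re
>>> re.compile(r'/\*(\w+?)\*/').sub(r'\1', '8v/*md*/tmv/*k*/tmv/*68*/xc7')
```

Matches: at [2:8] → '/*md*/'; at [11:16] → '/*k*/'; at [19:25] → '/*68*/'.
`\1` in the replacement pulls in group 1's text for each match.

'8vmdtmvktmv68xc7'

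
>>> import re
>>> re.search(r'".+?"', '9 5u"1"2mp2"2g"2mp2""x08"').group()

'"1"'

A `+?`/`*?`/`{m,n}?` starts at its minimum and grows only as far as needed for what follows to match.
Unlike `match`, `search` isn't anchored — it looks for the pattern anywhere in the string.
The match spans [4:7] → '"1"'.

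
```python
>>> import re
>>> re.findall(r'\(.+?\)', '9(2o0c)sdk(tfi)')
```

['(2o0c)', '(tfi)']

`findall` yields the raw match text (2 of them) because the pattern has no groups.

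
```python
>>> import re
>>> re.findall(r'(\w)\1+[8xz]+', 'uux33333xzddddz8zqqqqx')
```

['u', '3', 'd', 'q']

After group 1 captures some text, `\1` only succeeds where that same text appears again.
With a single group, `findall` returns only what that group captured — 4 items.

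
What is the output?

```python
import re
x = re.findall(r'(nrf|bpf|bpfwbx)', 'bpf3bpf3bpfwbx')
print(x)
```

['bpf', 'bpf', 'bpf']

Alternation tries branches left to right and keeps the first one that lets the overall match succeed at that position.
One capturing group, so `findall` returns just the captured substring from each match — 3 in all.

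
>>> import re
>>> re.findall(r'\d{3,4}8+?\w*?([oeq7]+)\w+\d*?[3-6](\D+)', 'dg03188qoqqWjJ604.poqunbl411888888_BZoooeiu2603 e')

[('qoqq', '.poqunbl'), ('oooe', ' e')]

Lazy quantifiers expand one character at a time until the remainder of the pattern can match.
`findall` packs the 2 group values into a tuple for every match.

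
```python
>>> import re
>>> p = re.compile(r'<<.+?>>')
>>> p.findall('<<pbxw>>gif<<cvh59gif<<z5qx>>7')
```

['<<pbxw>>', '<<cvh59gif<<z5qx>>']

With the lazy modifier that quantifier settles for the fewest repetitions that let the rest of the pattern succeed (the atoms after it are unaffected and can still be greedy).
Since nothing is captured, `findall` lists the 2 matched substrings directly.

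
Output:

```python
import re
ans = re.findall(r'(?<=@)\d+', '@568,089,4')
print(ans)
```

['568']

Lookahead/lookbehind check context without consuming it, so the matched span excludes the asserted characters.
No capturing groups, so `findall` returns the 1 full match string.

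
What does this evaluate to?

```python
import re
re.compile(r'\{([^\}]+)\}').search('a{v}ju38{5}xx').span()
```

(1, 4)

`search` walks the string left to right and returns the first match it finds.
The match spans [1:4] → '{v}'.
Captured: group 1 = 'v'.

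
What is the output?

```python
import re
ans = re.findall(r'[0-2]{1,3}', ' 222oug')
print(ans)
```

['222']

Pattern: 1 to 3 of a character in [0-2].
Matches: at [1:4] → '222'.
`findall` yields the raw match text (1 of them) because the pattern has no groups.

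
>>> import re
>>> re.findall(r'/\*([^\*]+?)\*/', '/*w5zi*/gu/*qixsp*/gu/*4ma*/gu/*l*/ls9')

['w5zi', 'qixsp', '4ma', 'l']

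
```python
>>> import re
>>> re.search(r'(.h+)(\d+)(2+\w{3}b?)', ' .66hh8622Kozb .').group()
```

The match spans [3:14] → '6hh8622Kozb'.

'6hh8622Kozb'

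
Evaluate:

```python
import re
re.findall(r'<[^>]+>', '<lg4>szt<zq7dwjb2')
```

['<lg4>']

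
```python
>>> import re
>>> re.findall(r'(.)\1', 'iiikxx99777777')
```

['i', 'x', '9', '7', '7', '7']

After group 1 captures some text, `\1` only succeeds where that same text appears again.
Scanning left to right: at [0:2] match 'ii', group 1 = 'i'; at [4:6] match 'xx', group 1 = 'x'; at [6:8] match '99', group 1 = '9'; at [8:10] match '77', group 1 = '7'; at [10:12] match '77', group 1 = '7'; ….
With a single group, `findall` returns only what that group captured — 6 items.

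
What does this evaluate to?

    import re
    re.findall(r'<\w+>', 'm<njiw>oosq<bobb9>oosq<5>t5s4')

['<njiw>', '<bobb9>', '<5>']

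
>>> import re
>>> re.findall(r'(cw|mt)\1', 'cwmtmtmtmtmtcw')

['mt', 'mt']

A backreference is literal: `\1` must see the identical characters the first group matched.
Walking the string: at [2:6] match 'mtmt', group 1 = 'mt'; at [6:10] match 'mtmt', group 1 = 'mt'.
One capturing group, so `findall` returns just the captured substring from each match — 2 in all.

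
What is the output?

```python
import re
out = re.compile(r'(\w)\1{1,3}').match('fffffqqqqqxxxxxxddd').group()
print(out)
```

ffff

`re.match` only tries the pattern at the start of the string.
The match spans [0:4] → 'ffff'.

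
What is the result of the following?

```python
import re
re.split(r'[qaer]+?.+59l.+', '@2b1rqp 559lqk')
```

Splitting on the pattern gives 2 pieces.

['@2b1', '']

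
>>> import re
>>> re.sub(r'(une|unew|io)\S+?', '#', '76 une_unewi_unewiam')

`|` is ordered: at each position the engine commits to the first alternative that works.
Matches: at [3:7] → 'une_'; at [7:11] → 'unew'; at [13:17] → 'unew'.
Every occurrence is swapped for '#'.

'76 ##i_#iam'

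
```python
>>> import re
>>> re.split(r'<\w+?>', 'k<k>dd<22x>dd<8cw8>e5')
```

['k', 'dd', 'dd', 'e5']

Each match becomes a cut point; 4 segments remain.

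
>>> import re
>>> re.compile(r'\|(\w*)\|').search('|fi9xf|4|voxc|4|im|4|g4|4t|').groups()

('fi9xf',)

The match spans [0:7] → '|fi9xf|'.
Captured: group 1 = 'fi9xf'.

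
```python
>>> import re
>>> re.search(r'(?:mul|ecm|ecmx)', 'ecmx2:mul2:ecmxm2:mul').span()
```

Alternation isn't longest-match — the leftmost alternative that fits at this position is chosen.
`re.search` tries every starting position until one works.
The match spans [0:3] → 'ecm'.

(0, 3)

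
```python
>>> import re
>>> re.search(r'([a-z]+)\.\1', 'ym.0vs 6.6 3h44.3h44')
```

None

`\1` has to match the exact text group 1 already captured.
Here nothing in the string fits, so the call returns None.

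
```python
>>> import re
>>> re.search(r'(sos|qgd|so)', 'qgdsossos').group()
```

'qgd'

`search` walks the string left to right and returns the first match it finds.
The match spans [0:3] → 'qgd'.
Captured: group 1 = 'qgd'.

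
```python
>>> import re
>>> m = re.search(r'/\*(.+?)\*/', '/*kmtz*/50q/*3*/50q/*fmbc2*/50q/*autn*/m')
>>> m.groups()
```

Lazy quantifiers expand one character at a time until the remainder of the pattern can match.
`re.search` scans for the first position where the pattern succeeds.
The match spans [0:8] → '/*kmtz*/'.
Captured: group 1 = 'kmtz'.

('kmtz',)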